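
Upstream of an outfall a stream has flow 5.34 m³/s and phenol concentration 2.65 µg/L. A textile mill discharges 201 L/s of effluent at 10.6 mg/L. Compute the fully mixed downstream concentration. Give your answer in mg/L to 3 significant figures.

201 L/s = 0.201 m³/s.
2.65 µg/L = 0.00265 mg/L.
By mass balance at complete mixing, C = (0.201·10.6 + 5.34·0.00265) / (0.201 + 5.34) = 2.145/5.541 = 0.3871 mg/L.

0.387 mg/L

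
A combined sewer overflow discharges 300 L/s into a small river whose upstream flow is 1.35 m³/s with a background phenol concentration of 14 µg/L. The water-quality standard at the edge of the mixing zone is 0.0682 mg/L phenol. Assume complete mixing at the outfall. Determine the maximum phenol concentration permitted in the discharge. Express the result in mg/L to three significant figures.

0.312 mg/L

300 L/s = 0.3 m³/s.
14 µg/L = 0.014 mg/L.
Mass balance: 0.0682·1.65 = 0.3·Cₑ + 1.35·0.014.
Cₑ = (0.1125 − 0.0189) / 0.3 = 0.3121 mg/L.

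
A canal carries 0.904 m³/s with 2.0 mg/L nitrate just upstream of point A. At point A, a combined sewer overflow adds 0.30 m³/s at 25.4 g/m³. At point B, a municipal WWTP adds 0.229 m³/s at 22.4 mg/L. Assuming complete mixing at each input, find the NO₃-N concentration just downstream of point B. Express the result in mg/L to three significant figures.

After input A: C = (0.904·2 + 0.3·25.4) / 1.204 = 7.831 mg/L.
After input B: C = (1.204·7.831 + 0.229·22.4) / 1.433 = 10.16 mg/L.

10.2 mg/L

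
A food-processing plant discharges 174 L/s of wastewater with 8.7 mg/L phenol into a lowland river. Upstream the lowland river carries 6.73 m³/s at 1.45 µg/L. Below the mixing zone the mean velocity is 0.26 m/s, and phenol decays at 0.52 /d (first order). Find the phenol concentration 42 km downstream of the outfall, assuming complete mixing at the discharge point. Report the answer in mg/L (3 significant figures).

0.0835 mg/L

174 L/s = 0.174 m³/s.
1.45 µg/L = 0.00145 mg/L.
After complete mixing, C₀ = (0.174·8.7 + 6.73·0.00145) / 6.904 = 0.2207 mg/L.
Travel time t = 4.2e+04 m / 0.26 m/s = 1.615e+05 s = 1.87 d.
C = 0.2207·exp(−0.52·1.87) = 0.2207·0.3782 = 0.08347 mg/L.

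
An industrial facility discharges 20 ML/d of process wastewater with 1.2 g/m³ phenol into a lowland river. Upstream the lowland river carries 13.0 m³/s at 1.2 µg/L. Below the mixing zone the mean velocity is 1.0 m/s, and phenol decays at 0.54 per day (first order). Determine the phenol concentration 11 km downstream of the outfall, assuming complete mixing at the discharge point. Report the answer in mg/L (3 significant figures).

0.0207 mg/L

20 ML/d = 0.2315 m³/s.
1.2 µg/L = 0.0012 mg/L.
After complete mixing, C₀ = (0.2315·1.2 + 13·0.0012) / 13.23 = 0.02217 mg/L.
Travel time t = 1.1e+04 m / 1.0 m/s = 1.1e+04 s = 0.1273 d.
C = 0.02217·exp(−0.54·0.1273) = 0.02217·0.9336 = 0.0207 mg/L.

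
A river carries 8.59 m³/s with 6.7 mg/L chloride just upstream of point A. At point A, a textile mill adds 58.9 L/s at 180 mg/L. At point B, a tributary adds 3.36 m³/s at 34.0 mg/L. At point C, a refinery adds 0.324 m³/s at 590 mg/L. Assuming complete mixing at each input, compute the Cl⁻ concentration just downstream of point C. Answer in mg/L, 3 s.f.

58.9 L/s = 0.0589 m³/s.
After input A: C = (8.59·6.7 + 0.0589·180) / 8.649 = 7.88 mg/L.
After input B: C = (8.649·7.88 + 3.36·34) / 12.01 = 15.19 mg/L.
After input C: C = (12.01·15.19 + 0.324·590) / 12.33 = 30.29 mg/L.

30.3 mg/L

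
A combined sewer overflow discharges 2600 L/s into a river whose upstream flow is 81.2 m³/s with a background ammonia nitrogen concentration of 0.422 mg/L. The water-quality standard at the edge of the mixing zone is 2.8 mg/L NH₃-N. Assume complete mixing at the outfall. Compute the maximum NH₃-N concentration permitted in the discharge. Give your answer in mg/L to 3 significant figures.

2600 L/s = 2.6 m³/s.
Mass balance: 2.8·83.8 = 2.6·Cₑ + 81.2·0.422.
Cₑ = (234.6 − 34.27) / 2.6 = 77.07 mg/L.

77.1 mg/L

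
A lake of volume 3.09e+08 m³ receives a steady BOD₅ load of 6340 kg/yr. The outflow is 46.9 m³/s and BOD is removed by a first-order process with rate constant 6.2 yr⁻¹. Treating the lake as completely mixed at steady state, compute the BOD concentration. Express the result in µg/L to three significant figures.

Outflow Q = 46.9 m³/s × 3.156e+07 s/yr = 1.48e+09 m³/yr.
Steady-state CSTR mass balance: W = Q·C + k·V·C, so C = W/(Q + kV).
Q + kV = 1.48e+09 + 6.2·3.09e+08 = 3.396e+09 m³/yr.
C = 6340/3.396e+09 = 1.867e-06 kg/m³ = 0.001867 mg/L = 1.867 µg/L.

1.87 µg/L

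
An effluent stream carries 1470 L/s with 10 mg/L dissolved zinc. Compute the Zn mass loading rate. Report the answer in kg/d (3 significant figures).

1470 L/s = 1.47 m³/s.
Mass flux = Q·C = 1.47 m³/s × 10 g/m³ = 14.7 g/s.
= 14.7 g/s × 86.4 = 1270 kg/d.

1270 kg/d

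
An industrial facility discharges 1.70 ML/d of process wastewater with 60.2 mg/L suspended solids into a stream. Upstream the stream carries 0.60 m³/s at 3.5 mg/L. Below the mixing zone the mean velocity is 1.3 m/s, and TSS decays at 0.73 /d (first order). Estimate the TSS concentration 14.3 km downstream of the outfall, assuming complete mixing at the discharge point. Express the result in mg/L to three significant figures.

4.83 mg/L

1.70 ML/d = 0.01968 m³/s.
After complete mixing, C₀ = (0.01968·60.2 + 0.6·3.5) / 0.6197 = 5.3 mg/L.
Travel time t = 1.43e+04 m / 1.3 m/s = 1.1e+04 s = 0.1273 d.
C = 5.3·exp(−0.73·0.1273) = 5.3·0.9112 = 4.83 mg/L.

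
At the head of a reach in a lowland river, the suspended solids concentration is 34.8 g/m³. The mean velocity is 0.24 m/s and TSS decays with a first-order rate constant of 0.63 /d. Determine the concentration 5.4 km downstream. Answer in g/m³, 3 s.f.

Travel time t = 5.4 km / 0.24 m/s = 5400/0.24 = 2.25e+04 s = 0.2604 d.
First-order decay: C = 34.8·exp(−0.63·0.2604) = 34.8·0.8487 = 29.53 g/m³.

29.5 g/m³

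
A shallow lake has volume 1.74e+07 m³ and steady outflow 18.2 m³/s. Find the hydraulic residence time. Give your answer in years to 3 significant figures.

Q = 18.2 m³/s × 3.156e+07 s/yr = 5.743e+08 m³/yr.
Hydraulic residence time τ = V/Q = 1.74e+07/5.743e+08 = 0.0303 yr.

0.0303 yr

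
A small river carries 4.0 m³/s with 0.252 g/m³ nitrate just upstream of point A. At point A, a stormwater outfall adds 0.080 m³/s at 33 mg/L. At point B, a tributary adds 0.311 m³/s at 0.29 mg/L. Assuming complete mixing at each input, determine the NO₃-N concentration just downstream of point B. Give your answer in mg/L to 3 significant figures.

0.851 mg/L

After input A: C = (4·0.252 + 0.08·33) / 4.08 = 0.8941 mg/L.
After input B: C = (4.08·0.8941 + 0.311·0.29) / 4.391 = 0.8513 mg/L.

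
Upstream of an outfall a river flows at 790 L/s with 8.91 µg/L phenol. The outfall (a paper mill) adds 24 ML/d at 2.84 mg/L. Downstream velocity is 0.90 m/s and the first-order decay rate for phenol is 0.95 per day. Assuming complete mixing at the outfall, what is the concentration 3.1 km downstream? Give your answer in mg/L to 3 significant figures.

24 ML/d = 0.2778 m³/s.
790 L/s = 0.79 m³/s.
8.91 µg/L = 0.00891 mg/L.
After complete mixing, C₀ = (0.2778·2.84 + 0.79·0.00891) / 1.068 = 0.7454 mg/L.
Travel time t = 3100 m / 0.90 m/s = 3444 s = 0.03987 d.
C = 0.7454·exp(−0.95·0.03987) = 0.7454·0.9628 = 0.7177 mg/L.

0.718 mg/L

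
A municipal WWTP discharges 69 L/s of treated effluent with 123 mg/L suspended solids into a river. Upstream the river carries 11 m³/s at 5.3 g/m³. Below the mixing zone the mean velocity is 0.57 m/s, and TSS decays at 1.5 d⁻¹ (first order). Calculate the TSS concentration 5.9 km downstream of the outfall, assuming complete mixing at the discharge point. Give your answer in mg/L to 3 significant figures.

69 L/s = 0.069 m³/s.
After complete mixing, C₀ = (0.069·123 + 11·5.3) / 11.07 = 6.034 mg/L.
Travel time t = 5900 m / 0.57 m/s = 1.035e+04 s = 0.1198 d.
C = 6.034·exp(−1.5·0.1198) = 6.034·0.8355 = 5.041 mg/L.

5.04 mg/L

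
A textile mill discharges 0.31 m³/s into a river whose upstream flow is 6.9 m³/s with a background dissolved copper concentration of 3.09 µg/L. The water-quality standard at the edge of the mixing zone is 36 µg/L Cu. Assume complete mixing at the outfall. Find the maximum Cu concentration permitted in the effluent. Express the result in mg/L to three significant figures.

3.09 µg/L = 0.00309 mg/L.
36 µg/L = 0.036 mg/L.
Mass balance: 0.036·7.21 = 0.31·Cₑ + 6.9·0.00309.
Cₑ = (0.2596 − 0.02132) / 0.31 = 0.7685 mg/L.

0.769 mg/L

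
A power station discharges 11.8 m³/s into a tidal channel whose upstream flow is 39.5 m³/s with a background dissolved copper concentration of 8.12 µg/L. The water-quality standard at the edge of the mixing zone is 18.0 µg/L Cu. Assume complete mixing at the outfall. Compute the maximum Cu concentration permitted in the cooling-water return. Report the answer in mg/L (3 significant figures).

0.0511 mg/L

8.12 µg/L = 0.00812 mg/L.
18.0 µg/L = 0.018 mg/L.
Mass balance: 0.018·51.3 = 11.8·Cₑ + 39.5·0.00812.
Cₑ = (0.9234 − 0.3207) / 11.8 = 0.05107 mg/L.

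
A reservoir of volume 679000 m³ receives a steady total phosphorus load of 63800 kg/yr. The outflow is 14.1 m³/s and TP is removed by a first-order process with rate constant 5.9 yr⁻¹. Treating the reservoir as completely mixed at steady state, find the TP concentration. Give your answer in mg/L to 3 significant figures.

Outflow Q = 14.1 m³/s × 3.156e+07 s/yr = 4.45e+08 m³/yr.
Steady-state CSTR mass balance: W = Q·C + k·V·C, so C = W/(Q + kV).
Q + kV = 4.45e+08 + 5.9·679000 = 4.49e+08 m³/yr.
C = 63800/4.49e+08 = 0.0001421 kg/m³ = 0.1421 mg/L.

0.142 mg/L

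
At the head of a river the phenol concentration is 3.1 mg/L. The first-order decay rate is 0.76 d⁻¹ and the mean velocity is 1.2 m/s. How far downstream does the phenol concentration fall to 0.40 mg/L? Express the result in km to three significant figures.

From C = C₀·e^(−kt), t = ln(C₀/C)/k = ln(3.1/0.40)/0.76 = 2.048/0.76 = 2.694 d.
Distance = v·t = 1.2 m/s × 2.328e+05 s = 2.793e+05 m = 279.3 km.

279 km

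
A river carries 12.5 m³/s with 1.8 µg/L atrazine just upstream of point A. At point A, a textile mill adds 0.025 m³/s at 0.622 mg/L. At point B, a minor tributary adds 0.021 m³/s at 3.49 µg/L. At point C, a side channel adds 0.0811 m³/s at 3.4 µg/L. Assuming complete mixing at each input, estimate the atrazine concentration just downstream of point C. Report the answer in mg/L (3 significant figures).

0.00304 mg/L

1.8 µg/L = 0.0018 mg/L.
After input A: C = (12.5·0.0018 + 0.025·0.622) / 12.53 = 0.003038 mg/L.
3.49 µg/L = 0.00349 mg/L.
After input B: C = (12.53·0.003038 + 0.021·0.00349) / 12.55 = 0.003039 mg/L.
3.4 µg/L = 0.0034 mg/L.
After input C: C = (12.55·0.003039 + 0.0811·0.0034) / 12.63 = 0.003041 mg/L.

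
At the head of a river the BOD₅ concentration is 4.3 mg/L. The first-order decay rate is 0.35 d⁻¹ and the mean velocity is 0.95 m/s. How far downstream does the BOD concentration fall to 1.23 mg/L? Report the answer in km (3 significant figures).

294 km

From C = C₀·e^(−kt), t = ln(C₀/C)/k = ln(4.3/1.23)/0.35 = 1.252/0.35 = 3.576 d.
Distance = v·t = 0.95 m/s × 3.09e+05 s = 2.935e+05 m = 293.5 km.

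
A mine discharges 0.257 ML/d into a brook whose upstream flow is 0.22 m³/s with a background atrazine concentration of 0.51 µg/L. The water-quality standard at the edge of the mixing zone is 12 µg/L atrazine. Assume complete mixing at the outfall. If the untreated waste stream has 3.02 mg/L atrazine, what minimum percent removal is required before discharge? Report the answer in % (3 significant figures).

0.257 ML/d = 0.002975 m³/s.
0.51 µg/L = 0.00051 mg/L.
12 µg/L = 0.012 mg/L.
Mass balance: 0.012·0.223 = 0.002975·Cₑ + 0.22·0.00051.
Cₑ = (0.002676 − 0.0001122) / 0.002975 = 0.8618 mg/L.
Required removal = 1 − 0.8618/3.02 = 71.46 %.

71.5 %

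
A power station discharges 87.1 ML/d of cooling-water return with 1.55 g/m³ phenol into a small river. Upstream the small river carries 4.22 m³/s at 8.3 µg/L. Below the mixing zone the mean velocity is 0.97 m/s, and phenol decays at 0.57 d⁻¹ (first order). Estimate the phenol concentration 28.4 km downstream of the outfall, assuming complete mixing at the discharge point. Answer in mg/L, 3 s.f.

87.1 ML/d = 1.008 m³/s.
8.3 µg/L = 0.0083 mg/L.
After complete mixing, C₀ = (1.008·1.55 + 4.22·0.0083) / 5.228 = 0.3056 mg/L.
Travel time t = 2.84e+04 m / 0.97 m/s = 2.928e+04 s = 0.3389 d.
C = 0.3056·exp(−0.57·0.3389) = 0.3056·0.8244 = 0.2519 mg/L.

0.252 mg/L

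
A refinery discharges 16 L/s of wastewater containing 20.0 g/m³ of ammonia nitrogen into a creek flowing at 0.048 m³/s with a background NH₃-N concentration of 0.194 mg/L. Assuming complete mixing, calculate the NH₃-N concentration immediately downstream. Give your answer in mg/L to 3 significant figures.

5.15 mg/L

16 L/s = 0.016 m³/s.
By mass balance at complete mixing, C = (0.016·20 + 0.048·0.194) / (0.016 + 0.048) = 0.3293/0.064 = 5.146 mg/L.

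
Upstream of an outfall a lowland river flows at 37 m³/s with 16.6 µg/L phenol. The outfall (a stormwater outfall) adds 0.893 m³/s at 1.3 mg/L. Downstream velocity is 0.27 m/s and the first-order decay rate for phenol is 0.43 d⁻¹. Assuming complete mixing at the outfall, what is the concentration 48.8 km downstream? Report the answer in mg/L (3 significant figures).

0.0191 mg/L

16.6 µg/L = 0.0166 mg/L.
After complete mixing, C₀ = (0.893·1.3 + 37·0.0166) / 37.89 = 0.04685 mg/L.
Travel time t = 4.88e+04 m / 0.27 m/s = 1.807e+05 s = 2.092 d.
C = 0.04685·exp(−0.43·2.092) = 0.04685·0.4068 = 0.01905 mg/L.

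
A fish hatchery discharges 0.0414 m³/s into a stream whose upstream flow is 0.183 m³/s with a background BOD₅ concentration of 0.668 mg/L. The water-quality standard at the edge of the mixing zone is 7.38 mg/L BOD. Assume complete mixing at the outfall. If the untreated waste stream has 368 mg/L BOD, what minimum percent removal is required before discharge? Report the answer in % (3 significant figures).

89.9 %

Mass balance: 7.38·0.2244 = 0.0414·Cₑ + 0.183·0.668.
Cₑ = (1.656 − 0.1222) / 0.0414 = 37.05 mg/L.
Required removal = 1 − 37.05/368 = 89.93 %.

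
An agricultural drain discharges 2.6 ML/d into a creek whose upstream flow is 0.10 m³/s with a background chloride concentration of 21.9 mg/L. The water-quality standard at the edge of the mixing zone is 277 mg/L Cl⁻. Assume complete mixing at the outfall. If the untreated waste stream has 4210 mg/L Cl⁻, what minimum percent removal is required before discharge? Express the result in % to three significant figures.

73.3 %

2.6 ML/d = 0.03009 m³/s.
Mass balance: 277·0.1301 = 0.03009·Cₑ + 0.1·21.9.
Cₑ = (36.04 − 2.19) / 0.03009 = 1125 mg/L.
Required removal = 1 − 1125/4210 = 73.28 %.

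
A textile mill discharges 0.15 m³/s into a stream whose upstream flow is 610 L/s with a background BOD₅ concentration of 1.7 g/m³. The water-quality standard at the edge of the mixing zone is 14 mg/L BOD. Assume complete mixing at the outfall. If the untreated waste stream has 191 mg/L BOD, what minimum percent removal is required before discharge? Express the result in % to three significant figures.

610 L/s = 0.61 m³/s.
Mass balance: 14·0.76 = 0.15·Cₑ + 0.61·1.7.
Cₑ = (10.64 − 1.037) / 0.15 = 64.02 mg/L.
Required removal = 1 − 64.02/191 = 66.48 %.

66.5 %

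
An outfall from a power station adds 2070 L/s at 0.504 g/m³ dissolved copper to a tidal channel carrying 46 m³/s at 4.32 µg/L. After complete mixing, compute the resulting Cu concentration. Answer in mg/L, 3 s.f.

2070 L/s = 2.07 m³/s.
4.32 µg/L = 0.00432 mg/L.
Flow-weighted mixing gives C = (2.07·0.504 + 46·0.00432) / (2.07 + 46) = 1.242/48.07 = 0.02584 mg/L.

0.0258 mg/L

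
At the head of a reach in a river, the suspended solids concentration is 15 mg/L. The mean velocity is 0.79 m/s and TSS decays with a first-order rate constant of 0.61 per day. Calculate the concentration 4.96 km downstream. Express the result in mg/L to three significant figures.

Travel time t = 4.96 km / 0.79 m/s = 4960/0.79 = 6278 s = 0.07267 d.
First-order decay: C = 15·exp(−0.61·0.07267) = 15·0.9566 = 14.35 mg/L.

14.3 mg/L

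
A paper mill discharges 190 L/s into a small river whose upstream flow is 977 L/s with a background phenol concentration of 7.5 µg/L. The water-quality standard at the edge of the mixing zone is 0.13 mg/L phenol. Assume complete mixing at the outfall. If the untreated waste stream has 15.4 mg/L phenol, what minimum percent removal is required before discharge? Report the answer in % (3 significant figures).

95.1 %

190 L/s = 0.19 m³/s.
977 L/s = 0.977 m³/s.
7.5 µg/L = 0.0075 mg/L.
Mass balance: 0.13·1.167 = 0.19·Cₑ + 0.977·0.0075.
Cₑ = (0.1517 − 0.007327) / 0.19 = 0.7599 mg/L.
Required removal = 1 − 0.7599/15.4 = 95.07 %.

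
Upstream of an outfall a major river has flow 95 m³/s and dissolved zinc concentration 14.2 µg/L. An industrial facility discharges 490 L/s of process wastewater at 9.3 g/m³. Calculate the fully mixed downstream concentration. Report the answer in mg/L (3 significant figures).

0.0618 mg/L

490 L/s = 0.49 m³/s.
14.2 µg/L = 0.0142 mg/L.
Flow-weighted mixing gives C = (0.49·9.3 + 95·0.0142) / (0.49 + 95) = 5.906/95.49 = 0.06185 mg/L.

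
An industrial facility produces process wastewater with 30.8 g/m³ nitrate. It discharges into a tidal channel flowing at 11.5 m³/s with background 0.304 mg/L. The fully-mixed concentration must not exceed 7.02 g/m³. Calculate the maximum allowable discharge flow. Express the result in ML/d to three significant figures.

281 ML/d

Mass balance at complete mixing: C_std·(Q_w + Q_r) = Q_w·C_e + Q_r·C_b.
Rearranging, Q_w = Q_r·(C_std − C_b)/(C_e − C_std) = 11.5·(7.02 − 0.304) / (30.8 − 7.02) = 3.248 m³/s.
= 280.6 ML/d.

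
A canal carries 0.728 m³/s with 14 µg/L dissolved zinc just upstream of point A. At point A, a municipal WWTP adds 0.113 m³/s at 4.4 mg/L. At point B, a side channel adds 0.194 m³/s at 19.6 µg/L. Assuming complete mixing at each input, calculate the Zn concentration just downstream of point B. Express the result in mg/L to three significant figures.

0.494 mg/L

14 µg/L = 0.014 mg/L.
After input A: C = (0.728·0.014 + 0.113·4.4) / 0.841 = 0.6033 mg/L.
19.6 µg/L = 0.0196 mg/L.
After input B: C = (0.841·0.6033 + 0.194·0.0196) / 1.035 = 0.4939 mg/L.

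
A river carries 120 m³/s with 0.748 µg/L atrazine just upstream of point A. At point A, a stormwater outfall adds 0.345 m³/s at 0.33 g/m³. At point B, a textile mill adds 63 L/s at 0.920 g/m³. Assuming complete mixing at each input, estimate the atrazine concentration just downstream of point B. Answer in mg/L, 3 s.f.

0.00217 mg/L

0.748 µg/L = 0.000748 mg/L.
After input A: C = (120·0.000748 + 0.345·0.33) / 120.3 = 0.001692 mg/L.
63 L/s = 0.063 m³/s.
After input B: C = (120.3·0.001692 + 0.063·0.92) / 120.4 = 0.002172 mg/L.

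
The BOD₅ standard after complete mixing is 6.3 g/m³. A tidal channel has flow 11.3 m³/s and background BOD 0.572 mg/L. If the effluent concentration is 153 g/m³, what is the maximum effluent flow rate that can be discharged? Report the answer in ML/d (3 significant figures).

Mass balance at complete mixing: C_std·(Q_w + Q_r) = Q_w·C_e + Q_r·C_b.
Rearranging, Q_w = Q_r·(C_std − C_b)/(C_e − C_std) = 11.3·(6.3 − 0.572) / (153 − 6.3) = 0.4412 m³/s.
= 38.12 ML/d.

38.1 ML/d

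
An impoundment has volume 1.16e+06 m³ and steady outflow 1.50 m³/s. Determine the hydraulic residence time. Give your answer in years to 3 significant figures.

Q = 1.50 m³/s × 3.156e+07 s/yr = 4.734e+07 m³/yr.
Hydraulic residence time τ = V/Q = 1.16e+06/4.734e+07 = 0.02451 yr.

0.0245 yr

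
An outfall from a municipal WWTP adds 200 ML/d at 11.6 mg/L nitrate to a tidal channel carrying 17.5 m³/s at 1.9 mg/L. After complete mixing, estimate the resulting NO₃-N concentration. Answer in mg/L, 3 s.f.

3.03 mg/L

200 ML/d = 2.315 m³/s.
Flow-weighted mixing gives C = (2.315·11.6 + 17.5·1.9) / (2.315 + 17.5) = 60.1/19.81 = 3.033 mg/L.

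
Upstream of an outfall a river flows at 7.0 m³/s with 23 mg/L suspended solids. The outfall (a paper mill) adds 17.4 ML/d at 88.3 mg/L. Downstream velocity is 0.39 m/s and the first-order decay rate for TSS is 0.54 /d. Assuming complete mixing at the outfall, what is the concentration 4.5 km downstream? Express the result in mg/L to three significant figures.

17.4 ML/d = 0.2014 m³/s.
After complete mixing, C₀ = (0.2014·88.3 + 7·23) / 7.201 = 24.83 mg/L.
Travel time t = 4500 m / 0.39 m/s = 1.154e+04 s = 0.1335 d.
C = 24.83·exp(−0.54·0.1335) = 24.83·0.9304 = 23.1 mg/L.

23.1 mg/L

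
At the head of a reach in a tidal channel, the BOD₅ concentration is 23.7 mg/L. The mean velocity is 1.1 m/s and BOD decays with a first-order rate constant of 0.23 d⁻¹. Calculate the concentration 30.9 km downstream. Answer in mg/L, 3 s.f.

Travel time t = 30.9 km / 1.1 m/s = 3.09e+04/1.1 = 2.809e+04 s = 0.3251 d.
First-order decay: C = 23.7·exp(−0.23·0.3251) = 23.7·0.9279 = 21.99 mg/L.

22.0 mg/L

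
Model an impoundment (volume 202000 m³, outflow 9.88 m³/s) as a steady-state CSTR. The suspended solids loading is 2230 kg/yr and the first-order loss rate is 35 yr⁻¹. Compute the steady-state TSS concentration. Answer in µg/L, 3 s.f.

6.99 µg/L

Outflow Q = 9.88 m³/s × 3.156e+07 s/yr = 3.118e+08 m³/yr.
Steady-state CSTR mass balance: W = Q·C + k·V·C, so C = W/(Q + kV).
Q + kV = 3.118e+08 + 35·202000 = 3.189e+08 m³/yr.
C = 2230/3.189e+08 = 6.994e-06 kg/m³ = 0.006994 mg/L = 6.994 µg/L.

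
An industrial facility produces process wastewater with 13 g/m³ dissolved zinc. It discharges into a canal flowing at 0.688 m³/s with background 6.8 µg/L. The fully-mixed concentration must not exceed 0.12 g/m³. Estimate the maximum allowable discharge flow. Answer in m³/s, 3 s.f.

0.00605 m³/s

6.8 µg/L = 0.0068 mg/L.
Mass balance at complete mixing: C_std·(Q_w + Q_r) = Q_w·C_e + Q_r·C_b.
Rearranging, Q_w = Q_r·(C_std − C_b)/(C_e − C_std) = 0.688·(0.12 − 0.0068) / (13 − 0.12) = 0.006047 m³/s.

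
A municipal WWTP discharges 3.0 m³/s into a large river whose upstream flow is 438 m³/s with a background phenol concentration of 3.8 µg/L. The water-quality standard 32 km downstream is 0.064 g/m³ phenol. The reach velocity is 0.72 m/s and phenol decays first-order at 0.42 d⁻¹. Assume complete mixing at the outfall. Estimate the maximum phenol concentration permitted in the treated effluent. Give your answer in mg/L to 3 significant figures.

3.8 µg/L = 0.0038 mg/L.
Travel time to the compliance point: t = 3.2e+04/0.72 = 4.444e+04 s = 0.5144 d; decay factor exp(−0.42·0.5144) = 0.8057.
So the concentration just after mixing may be at most 0.064/0.8057 = 0.07943 mg/L.
Mass balance: 0.07943·441 = 3·Cₑ + 438·0.0038.
Cₑ = (35.03 − 1.664) / 3 = 11.12 mg/L.

11.1 mg/L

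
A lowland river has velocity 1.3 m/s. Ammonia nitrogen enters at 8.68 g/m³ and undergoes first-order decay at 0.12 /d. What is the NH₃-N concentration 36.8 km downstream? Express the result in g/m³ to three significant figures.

8.35 g/m³

Travel time t = 36.8 km / 1.3 m/s = 3.68e+04/1.3 = 2.831e+04 s = 0.3276 d.
First-order decay: C = 8.68·exp(−0.12·0.3276) = 8.68·0.9614 = 8.345 g/m³.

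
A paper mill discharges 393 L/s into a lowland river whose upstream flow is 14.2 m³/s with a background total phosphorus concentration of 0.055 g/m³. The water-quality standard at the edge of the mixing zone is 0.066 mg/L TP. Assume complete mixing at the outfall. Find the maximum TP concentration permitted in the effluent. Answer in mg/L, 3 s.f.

393 L/s = 0.393 m³/s.
Mass balance: 0.066·14.59 = 0.393·Cₑ + 14.2·0.055.
Cₑ = (0.9631 − 0.781) / 0.393 = 0.4635 mg/L.

0.463 mg/L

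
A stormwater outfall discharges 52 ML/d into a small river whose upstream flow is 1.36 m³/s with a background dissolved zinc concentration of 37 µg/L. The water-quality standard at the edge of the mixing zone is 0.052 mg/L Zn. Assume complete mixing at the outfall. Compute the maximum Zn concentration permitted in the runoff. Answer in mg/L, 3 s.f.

52 ML/d = 0.6019 m³/s.
37 µg/L = 0.037 mg/L.
Mass balance: 0.052·1.962 = 0.6019·Cₑ + 1.36·0.037.
Cₑ = (0.102 − 0.05032) / 0.6019 = 0.0859 mg/L.

0.0859 mg/L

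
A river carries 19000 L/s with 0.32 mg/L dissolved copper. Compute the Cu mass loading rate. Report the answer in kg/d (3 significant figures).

19000 L/s = 19 m³/s.
Mass flux = Q·C = 19 m³/s × 0.32 g/m³ = 6.08 g/s.
= 6.08 g/s × 86.4 = 525.3 kg/d.

525 kg/d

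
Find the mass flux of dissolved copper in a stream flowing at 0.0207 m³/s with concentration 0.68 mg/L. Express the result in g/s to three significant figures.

0.0141 g/s

Mass flux = Q·C = 0.0207 m³/s × 0.68 g/m³ = 0.01408 g/s.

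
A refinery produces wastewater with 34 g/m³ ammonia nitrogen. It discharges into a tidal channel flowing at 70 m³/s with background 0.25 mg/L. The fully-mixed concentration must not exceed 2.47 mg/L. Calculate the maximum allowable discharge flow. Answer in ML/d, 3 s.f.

426 ML/d

Mass balance at complete mixing: C_std·(Q_w + Q_r) = Q_w·C_e + Q_r·C_b.
Rearranging, Q_w = Q_r·(C_std − C_b)/(C_e − C_std) = 70·(2.47 − 0.25) / (34 − 2.47) = 4.929 m³/s.
= 425.8 ML/d.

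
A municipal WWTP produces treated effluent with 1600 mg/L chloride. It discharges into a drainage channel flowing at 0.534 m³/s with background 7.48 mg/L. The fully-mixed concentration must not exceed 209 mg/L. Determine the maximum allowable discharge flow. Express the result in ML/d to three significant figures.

Mass balance at complete mixing: C_std·(Q_w + Q_r) = Q_w·C_e + Q_r·C_b.
Rearranging, Q_w = Q_r·(C_std − C_b)/(C_e − C_std) = 0.534·(209 − 7.48) / (1600 − 209) = 0.07736 m³/s.
= 6.684 ML/d.

6.68 ML/d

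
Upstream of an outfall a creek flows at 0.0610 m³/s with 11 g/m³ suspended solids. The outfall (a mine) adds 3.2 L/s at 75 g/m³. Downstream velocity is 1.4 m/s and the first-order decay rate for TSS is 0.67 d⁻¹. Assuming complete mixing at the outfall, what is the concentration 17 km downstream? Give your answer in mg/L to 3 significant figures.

12.9 mg/L

3.2 L/s = 0.0032 m³/s.
After complete mixing, C₀ = (0.0032·75 + 0.061·11) / 0.0642 = 14.19 mg/L.
Travel time t = 1.7e+04 m / 1.4 m/s = 1.214e+04 s = 0.1405 d.
C = 14.19·exp(−0.67·0.1405) = 14.19·0.9101 = 12.91 mg/L.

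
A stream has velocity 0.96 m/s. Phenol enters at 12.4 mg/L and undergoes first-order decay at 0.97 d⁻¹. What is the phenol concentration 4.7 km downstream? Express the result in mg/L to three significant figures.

Travel time t = 4.7 km / 0.96 m/s = 4700/0.96 = 4896 s = 0.05666 d.
First-order decay: C = 12.4·exp(−0.97·0.05666) = 12.4·0.9465 = 11.74 mg/L.

11.7 mg/L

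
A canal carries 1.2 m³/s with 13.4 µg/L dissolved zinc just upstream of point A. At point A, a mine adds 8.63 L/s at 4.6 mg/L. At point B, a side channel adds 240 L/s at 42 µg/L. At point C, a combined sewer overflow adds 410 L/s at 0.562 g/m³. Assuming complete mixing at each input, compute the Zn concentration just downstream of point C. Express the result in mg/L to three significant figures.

0.159 mg/L

13.4 µg/L = 0.0134 mg/L.
8.63 L/s = 0.00863 m³/s.
After input A: C = (1.2·0.0134 + 0.00863·4.6) / 1.209 = 0.04615 mg/L.
240 L/s = 0.24 m³/s.
42 µg/L = 0.042 mg/L.
After input B: C = (1.209·0.04615 + 0.24·0.042) / 1.449 = 0.04546 mg/L.
410 L/s = 0.41 m³/s.
After input C: C = (1.449·0.04546 + 0.41·0.562) / 1.859 = 0.1594 mg/L.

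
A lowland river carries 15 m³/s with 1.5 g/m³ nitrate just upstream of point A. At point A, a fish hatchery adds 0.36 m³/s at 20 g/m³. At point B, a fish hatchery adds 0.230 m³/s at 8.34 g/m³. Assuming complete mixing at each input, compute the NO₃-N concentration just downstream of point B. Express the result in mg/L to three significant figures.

After input A: C = (15·1.5 + 0.36·20) / 15.36 = 1.934 mg/L.
After input B: C = (15.36·1.934 + 0.23·8.34) / 15.59 = 2.028 mg/L.

2.03 mg/L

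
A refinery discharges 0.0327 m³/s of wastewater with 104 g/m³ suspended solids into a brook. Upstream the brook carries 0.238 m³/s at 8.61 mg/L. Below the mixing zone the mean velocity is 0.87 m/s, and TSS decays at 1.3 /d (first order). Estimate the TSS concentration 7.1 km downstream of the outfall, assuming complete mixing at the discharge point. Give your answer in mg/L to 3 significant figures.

17.8 mg/L

After complete mixing, C₀ = (0.0327·104 + 0.238·8.61) / 0.2707 = 20.13 mg/L.
Travel time t = 7100 m / 0.87 m/s = 8161 s = 0.09446 d.
C = 20.13·exp(−1.3·0.09446) = 20.13·0.8844 = 17.81 mg/L.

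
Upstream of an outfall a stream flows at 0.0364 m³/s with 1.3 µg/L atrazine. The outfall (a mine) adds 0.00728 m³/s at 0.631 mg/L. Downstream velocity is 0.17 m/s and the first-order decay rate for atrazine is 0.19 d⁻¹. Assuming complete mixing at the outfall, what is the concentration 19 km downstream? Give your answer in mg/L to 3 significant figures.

0.0831 mg/L

1.3 µg/L = 0.0013 mg/L.
After complete mixing, C₀ = (0.00728·0.631 + 0.0364·0.0013) / 0.04368 = 0.1062 mg/L.
Travel time t = 1.9e+04 m / 0.17 m/s = 1.118e+05 s = 1.294 d.
C = 0.1062·exp(−0.19·1.294) = 0.1062·0.7821 = 0.0831 mg/L.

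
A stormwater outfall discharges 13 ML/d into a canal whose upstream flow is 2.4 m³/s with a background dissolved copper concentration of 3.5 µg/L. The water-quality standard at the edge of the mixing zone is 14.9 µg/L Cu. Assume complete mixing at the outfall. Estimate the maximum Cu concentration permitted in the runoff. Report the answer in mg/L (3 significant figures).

13 ML/d = 0.1505 m³/s.
3.5 µg/L = 0.0035 mg/L.
14.9 µg/L = 0.0149 mg/L.
Mass balance: 0.0149·2.55 = 0.1505·Cₑ + 2.4·0.0035.
Cₑ = (0.038 − 0.0084) / 0.1505 = 0.1967 mg/L.

0.197 mg/L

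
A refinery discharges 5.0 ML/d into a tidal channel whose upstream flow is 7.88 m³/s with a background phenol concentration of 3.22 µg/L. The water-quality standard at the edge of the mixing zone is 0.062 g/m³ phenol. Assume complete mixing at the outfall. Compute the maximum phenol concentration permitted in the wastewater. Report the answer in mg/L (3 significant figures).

5.0 ML/d = 0.05787 m³/s.
3.22 µg/L = 0.00322 mg/L.
Mass balance: 0.062·7.938 = 0.05787·Cₑ + 7.88·0.00322.
Cₑ = (0.4921 − 0.02537) / 0.05787 = 8.066 mg/L.

8.07 mg/L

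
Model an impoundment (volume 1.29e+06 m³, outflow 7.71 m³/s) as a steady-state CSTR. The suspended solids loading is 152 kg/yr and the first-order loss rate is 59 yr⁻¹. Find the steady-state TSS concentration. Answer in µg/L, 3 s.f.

Outflow Q = 7.71 m³/s × 3.156e+07 s/yr = 2.433e+08 m³/yr.
Steady-state CSTR mass balance: W = Q·C + k·V·C, so C = W/(Q + kV).
Q + kV = 2.433e+08 + 59·1.29e+06 = 3.194e+08 m³/yr.
C = 152/3.194e+08 = 4.759e-07 kg/m³ = 0.0004759 mg/L = 0.4759 µg/L.

0.476 µg/L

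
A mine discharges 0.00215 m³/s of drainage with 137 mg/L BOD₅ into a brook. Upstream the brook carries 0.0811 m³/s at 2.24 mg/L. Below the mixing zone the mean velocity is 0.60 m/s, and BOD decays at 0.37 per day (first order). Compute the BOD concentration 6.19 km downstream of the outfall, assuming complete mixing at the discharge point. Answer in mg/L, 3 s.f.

5.47 mg/L

After complete mixing, C₀ = (0.00215·137 + 0.0811·2.24) / 0.08325 = 5.72 mg/L.
Travel time t = 6190 m / 0.60 m/s = 1.032e+04 s = 0.1194 d.
C = 5.72·exp(−0.37·0.1194) = 5.72·0.9568 = 5.473 mg/L.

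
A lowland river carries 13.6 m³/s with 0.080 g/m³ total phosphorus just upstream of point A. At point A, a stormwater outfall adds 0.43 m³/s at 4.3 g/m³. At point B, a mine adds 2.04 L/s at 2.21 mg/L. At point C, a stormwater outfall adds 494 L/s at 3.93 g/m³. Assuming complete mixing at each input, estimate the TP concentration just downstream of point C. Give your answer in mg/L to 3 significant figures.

0.336 mg/L

After input A: C = (13.6·0.08 + 0.43·4.3) / 14.03 = 0.2093 mg/L.
2.04 L/s = 0.00204 m³/s.
After input B: C = (14.03·0.2093 + 0.00204·2.21) / 14.03 = 0.2096 mg/L.
494 L/s = 0.494 m³/s.
After input C: C = (14.03·0.2096 + 0.494·3.93) / 14.53 = 0.3362 mg/L.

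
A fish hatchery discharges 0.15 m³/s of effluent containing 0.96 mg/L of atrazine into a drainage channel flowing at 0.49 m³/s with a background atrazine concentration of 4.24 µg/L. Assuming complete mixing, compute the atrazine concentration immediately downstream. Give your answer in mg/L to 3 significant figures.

4.24 µg/L = 0.00424 mg/L.
Conservation of mass across the mixing zone: C = (0.15·0.96 + 0.49·0.00424) / (0.15 + 0.49) = 0.1461/0.64 = 0.2282 mg/L.

0.228 mg/L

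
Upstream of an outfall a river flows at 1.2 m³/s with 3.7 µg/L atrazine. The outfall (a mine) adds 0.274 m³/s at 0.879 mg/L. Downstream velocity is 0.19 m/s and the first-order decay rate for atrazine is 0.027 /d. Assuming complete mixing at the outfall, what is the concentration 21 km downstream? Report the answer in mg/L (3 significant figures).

0.161 mg/L

3.7 µg/L = 0.0037 mg/L.
After complete mixing, C₀ = (0.274·0.879 + 1.2·0.0037) / 1.474 = 0.1664 mg/L.
Travel time t = 2.1e+04 m / 0.19 m/s = 1.105e+05 s = 1.279 d.
C = 0.1664·exp(−0.027·1.279) = 0.1664·0.9661 = 0.1608 mg/L.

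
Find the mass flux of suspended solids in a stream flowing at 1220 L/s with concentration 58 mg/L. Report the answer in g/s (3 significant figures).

1220 L/s = 1.22 m³/s.
Mass flux = Q·C = 1.22 m³/s × 58 g/m³ = 70.76 g/s.

70.8 g/s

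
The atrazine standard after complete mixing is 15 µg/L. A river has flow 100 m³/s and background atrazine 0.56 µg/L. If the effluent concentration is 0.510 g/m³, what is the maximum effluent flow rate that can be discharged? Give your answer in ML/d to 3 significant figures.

252 ML/d

0.56 µg/L = 0.00056 mg/L.
15 µg/L = 0.015 mg/L.
Mass balance at complete mixing: C_std·(Q_w + Q_r) = Q_w·C_e + Q_r·C_b.
Rearranging, Q_w = Q_r·(C_std − C_b)/(C_e − C_std) = 100·(0.015 − 0.00056) / (0.51 − 0.015) = 2.917 m³/s.
= 252 ML/d.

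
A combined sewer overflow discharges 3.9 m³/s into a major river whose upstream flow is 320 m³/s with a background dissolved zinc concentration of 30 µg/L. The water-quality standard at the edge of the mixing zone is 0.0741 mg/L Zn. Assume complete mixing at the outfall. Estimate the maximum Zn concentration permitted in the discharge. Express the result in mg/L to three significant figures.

30 µg/L = 0.03 mg/L.
Mass balance: 0.0741·323.9 = 3.9·Cₑ + 320·0.03.
Cₑ = (24 − 9.6) / 3.9 = 3.693 mg/L.

3.69 mg/L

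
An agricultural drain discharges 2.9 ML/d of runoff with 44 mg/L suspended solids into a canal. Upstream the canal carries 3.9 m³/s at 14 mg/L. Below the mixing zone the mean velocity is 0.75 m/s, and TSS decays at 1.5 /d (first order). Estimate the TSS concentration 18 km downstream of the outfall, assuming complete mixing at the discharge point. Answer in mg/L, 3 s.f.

9.40 mg/L

2.9 ML/d = 0.03356 m³/s.
After complete mixing, C₀ = (0.03356·44 + 3.9·14) / 3.934 = 14.26 mg/L.
Travel time t = 1.8e+04 m / 0.75 m/s = 2.4e+04 s = 0.2778 d.
C = 14.26·exp(−1.5·0.2778) = 14.26·0.6592 = 9.398 mg/L.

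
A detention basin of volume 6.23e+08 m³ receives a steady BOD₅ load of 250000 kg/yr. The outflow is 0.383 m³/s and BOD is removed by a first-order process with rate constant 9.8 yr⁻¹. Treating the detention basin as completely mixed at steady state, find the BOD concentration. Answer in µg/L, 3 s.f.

Outflow Q = 0.383 m³/s × 3.156e+07 s/yr = 1.209e+07 m³/yr.
Steady-state CSTR mass balance: W = Q·C + k·V·C, so C = W/(Q + kV).
Q + kV = 1.209e+07 + 9.8·6.23e+08 = 6.117e+09 m³/yr.
C = 250000/6.117e+09 = 4.087e-05 kg/m³ = 0.04087 mg/L = 40.87 µg/L.

40.9 µg/L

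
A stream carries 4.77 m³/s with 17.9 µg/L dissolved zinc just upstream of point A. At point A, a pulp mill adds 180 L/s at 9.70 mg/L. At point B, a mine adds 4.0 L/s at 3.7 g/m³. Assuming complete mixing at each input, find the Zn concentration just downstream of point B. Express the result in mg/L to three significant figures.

17.9 µg/L = 0.0179 mg/L.
180 L/s = 0.18 m³/s.
After input A: C = (4.77·0.0179 + 0.18·9.7) / 4.95 = 0.37 mg/L.
4.0 L/s = 0.004 m³/s.
After input B: C = (4.95·0.37 + 0.004·3.7) / 4.954 = 0.3727 mg/L.

0.373 mg/L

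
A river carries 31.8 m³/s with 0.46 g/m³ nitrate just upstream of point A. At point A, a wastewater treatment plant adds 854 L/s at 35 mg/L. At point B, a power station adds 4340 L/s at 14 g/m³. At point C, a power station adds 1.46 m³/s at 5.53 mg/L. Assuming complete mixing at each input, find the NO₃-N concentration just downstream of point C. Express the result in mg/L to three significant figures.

854 L/s = 0.854 m³/s.
After input A: C = (31.8·0.46 + 0.854·35) / 32.65 = 1.363 mg/L.
4340 L/s = 4.34 m³/s.
After input B: C = (32.65·1.363 + 4.34·14) / 36.99 = 2.846 mg/L.
After input C: C = (36.99·2.846 + 1.46·5.53) / 38.45 = 2.948 mg/L.

2.95 mg/L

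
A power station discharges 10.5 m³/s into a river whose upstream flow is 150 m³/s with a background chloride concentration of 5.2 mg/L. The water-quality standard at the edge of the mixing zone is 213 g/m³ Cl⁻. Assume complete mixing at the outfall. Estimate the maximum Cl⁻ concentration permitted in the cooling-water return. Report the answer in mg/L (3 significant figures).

Mass balance: 213·160.5 = 10.5·Cₑ + 150·5.2.
Cₑ = (3.419e+04 − 780) / 10.5 = 3182 mg/L.

3180 mg/L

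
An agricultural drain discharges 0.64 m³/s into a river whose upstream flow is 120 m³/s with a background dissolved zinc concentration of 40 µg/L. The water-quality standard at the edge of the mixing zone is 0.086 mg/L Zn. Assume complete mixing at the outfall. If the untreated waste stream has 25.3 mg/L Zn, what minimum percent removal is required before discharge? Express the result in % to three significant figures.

40 µg/L = 0.04 mg/L.
Mass balance: 0.086·120.6 = 0.64·Cₑ + 120·0.04.
Cₑ = (10.38 − 4.8) / 0.64 = 8.711 mg/L.
Required removal = 1 − 8.711/25.3 = 65.57 %.

65.6 %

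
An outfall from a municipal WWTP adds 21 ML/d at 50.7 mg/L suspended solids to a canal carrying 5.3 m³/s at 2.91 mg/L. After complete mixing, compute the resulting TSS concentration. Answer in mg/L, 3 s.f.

5.01 mg/L

21 ML/d = 0.2431 m³/s.
Flow-weighted mixing gives C = (0.2431·50.7 + 5.3·2.91) / (0.2431 + 5.3) = 27.75/5.543 = 5.006 mg/L.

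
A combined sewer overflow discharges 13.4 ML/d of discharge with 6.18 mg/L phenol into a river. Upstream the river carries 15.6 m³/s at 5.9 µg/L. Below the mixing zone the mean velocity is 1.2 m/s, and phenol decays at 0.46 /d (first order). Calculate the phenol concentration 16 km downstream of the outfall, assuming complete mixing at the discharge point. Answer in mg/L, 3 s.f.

13.4 ML/d = 0.1551 m³/s.
5.9 µg/L = 0.0059 mg/L.
After complete mixing, C₀ = (0.1551·6.18 + 15.6·0.0059) / 15.76 = 0.06668 mg/L.
Travel time t = 1.6e+04 m / 1.2 m/s = 1.333e+04 s = 0.1543 d.
C = 0.06668·exp(−0.46·0.1543) = 0.06668·0.9315 = 0.06211 mg/L.

0.0621 mg/L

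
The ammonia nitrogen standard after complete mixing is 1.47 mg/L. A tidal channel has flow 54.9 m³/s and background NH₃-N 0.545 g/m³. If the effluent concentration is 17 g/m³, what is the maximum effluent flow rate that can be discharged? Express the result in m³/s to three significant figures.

Mass balance at complete mixing: C_std·(Q_w + Q_r) = Q_w·C_e + Q_r·C_b.
Rearranging, Q_w = Q_r·(C_std − C_b)/(C_e − C_std) = 54.9·(1.47 − 0.545) / (17 − 1.47) = 3.27 m³/s.

3.27 m³/s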